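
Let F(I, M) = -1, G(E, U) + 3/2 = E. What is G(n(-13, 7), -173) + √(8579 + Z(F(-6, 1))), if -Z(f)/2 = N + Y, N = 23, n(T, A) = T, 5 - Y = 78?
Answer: -29/2 + √8679 ≈ 78.661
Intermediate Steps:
Y = -73 (Y = 5 - 1*78 = 5 - 78 = -73)
G(E, U) = -3/2 + E
Z(f) = 100 (Z(f) = -2*(23 - 73) = -2*(-50) = 100)
G(n(-13, 7), -173) + √(8579 + Z(F(-6, 1))) = (-3/2 - 13) + √(8579 + 100) = -29/2 + √8679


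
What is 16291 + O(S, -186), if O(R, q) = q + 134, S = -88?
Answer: 16239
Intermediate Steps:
O(R, q) = 134 + q
16291 + O(S, -186) = 16291 + (134 - 186) = 16291 - 52 = 16239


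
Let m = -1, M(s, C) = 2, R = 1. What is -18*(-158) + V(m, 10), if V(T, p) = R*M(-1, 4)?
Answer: 2846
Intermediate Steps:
V(T, p) = 2 (V(T, p) = 1*2 = 2)
-18*(-158) + V(m, 10) = -18*(-158) + 2 = 2844 + 2 = 2846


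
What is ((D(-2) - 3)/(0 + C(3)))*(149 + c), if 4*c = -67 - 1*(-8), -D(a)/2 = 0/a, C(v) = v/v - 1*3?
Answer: 1611/8 ≈ 201.38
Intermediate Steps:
C(v) = -2 (C(v) = 1 - 3 = -2)
D(a) = 0 (D(a) = -0/a = -2*0 = 0)
c = -59/4 (c = (-67 - 1*(-8))/4 = (-67 + 8)/4 = (¼)*(-59) = -59/4 ≈ -14.750)
((D(-2) - 3)/(0 + C(3)))*(149 + c) = ((0 - 3)/(0 - 2))*(149 - 59/4) = -3/(-2)*(537/4) = -3*(-½)*(537/4) = (3/2)*(537/4) = 1611/8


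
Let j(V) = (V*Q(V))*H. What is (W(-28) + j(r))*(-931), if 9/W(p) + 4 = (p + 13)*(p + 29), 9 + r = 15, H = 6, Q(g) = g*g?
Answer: -1206135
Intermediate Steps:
Q(g) = g²
r = 6 (r = -9 + 15 = 6)
j(V) = 6*V³ (j(V) = (V*V²)*6 = V³*6 = 6*V³)
W(p) = 9/(-4 + (13 + p)*(29 + p)) (W(p) = 9/(-4 + (p + 13)*(p + 29)) = 9/(-4 + (13 + p)*(29 + p)))
(W(-28) + j(r))*(-931) = (9/(373 + (-28)² + 42*(-28)) + 6*6³)*(-931) = (9/(373 + 784 - 1176) + 6*216)*(-931) = (9/(-19) + 1296)*(-931) = (9*(-1/19) + 1296)*(-931) = (-9/19 + 1296)*(-931) = (24615/19)*(-931) = -1206135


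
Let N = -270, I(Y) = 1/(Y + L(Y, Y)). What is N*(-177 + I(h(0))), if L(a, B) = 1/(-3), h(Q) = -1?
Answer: 95985/2 ≈ 47993.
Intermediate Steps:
L(a, B) = -⅓
I(Y) = 1/(-⅓ + Y) (I(Y) = 1/(Y - ⅓) = 1/(-⅓ + Y))
N*(-177 + I(h(0))) = -270*(-177 + 3/(-1 + 3*(-1))) = -270*(-177 + 3/(-1 - 3)) = -270*(-177 + 3/(-4)) = -270*(-177 + 3*(-¼)) = -270*(-177 - ¾) = -270*(-711/4) = 95985/2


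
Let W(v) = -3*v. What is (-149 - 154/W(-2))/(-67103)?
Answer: 524/201309 ≈ 0.0026030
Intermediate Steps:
(-149 - 154/W(-2))/(-67103) = (-149 - 154/((-3*(-2))))/(-67103) = (-149 - 154/6)*(-1/67103) = (-149 - 154*1/6)*(-1/67103) = (-149 - 77/3)*(-1/67103) = -524/3*(-1/67103) = 524/201309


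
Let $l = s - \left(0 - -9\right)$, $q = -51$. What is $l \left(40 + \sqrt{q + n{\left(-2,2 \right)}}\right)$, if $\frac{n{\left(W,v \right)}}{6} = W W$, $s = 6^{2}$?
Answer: $1080 + 81 i \sqrt{3} \approx 1080.0 + 140.3 i$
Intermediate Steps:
$s = 36$
$n{\left(W,v \right)} = 6 W^{2}$ ($n{\left(W,v \right)} = 6 W W = 6 W^{2}$)
$l = 27$ ($l = 36 - \left(0 - -9\right) = 36 - \left(0 + 9\right) = 36 - 9 = 27$)
$l \left(40 + \sqrt{q + n{\left(-2,2 \right)}}\right) = 27 \left(40 + \sqrt{-51 + 6 \left(-2\right)^{2}}\right) = 27 \left(40 + \sqrt{-51 + 6 \cdot 4}\right) = 27 \left(40 + \sqrt{-51 + 24}\right) = 27 \left(40 + \sqrt{-27}\right) = 27 \left(40 + 3 i \sqrt{3}\right) = 1080 + 81 i \sqrt{3}$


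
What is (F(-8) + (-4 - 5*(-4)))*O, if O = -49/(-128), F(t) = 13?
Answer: 1421/128 ≈ 11.102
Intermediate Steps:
O = 49/128 (O = -49*(-1/128) = 49/128 ≈ 0.38281)
(F(-8) + (-4 - 5*(-4)))*O = (13 + (-4 - 5*(-4)))*(49/128) = (13 + (-4 + 20))*(49/128) = (13 + 16)*(49/128) = 29*(49/128) = 1421/128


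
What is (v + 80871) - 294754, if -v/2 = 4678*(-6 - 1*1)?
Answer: -148391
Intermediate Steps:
v = 65492 (v = -9356*(-6 - 1*1) = -9356*(-6 - 1) = -9356*(-7) = -2*(-32746) = 65492)
(v + 80871) - 294754 = (65492 + 80871) - 294754 = 146363 - 294754 = -148391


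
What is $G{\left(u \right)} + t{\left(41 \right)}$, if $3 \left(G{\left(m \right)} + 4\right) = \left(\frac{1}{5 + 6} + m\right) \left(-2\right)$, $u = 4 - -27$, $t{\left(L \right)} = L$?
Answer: $\frac{179}{11} \approx 16.273$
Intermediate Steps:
$u = 31$ ($u = 4 + 27 = 31$)
$G{\left(m \right)} = - \frac{134}{33} - \frac{2 m}{3}$ ($G{\left(m \right)} = -4 + \frac{\left(\frac{1}{5 + 6} + m\right) \left(-2\right)}{3} = -4 + \frac{\left(\frac{1}{11} + m\right) \left(-2\right)}{3} = -4 + \frac{- \frac{2}{11} - 2 m}{3} = -4 - \left(\frac{2}{33} + \frac{2 m}{3}\right) = - \frac{134}{33} - \frac{2 m}{3}$)
$G{\left(u \right)} + t{\left(41 \right)} = \left(- \frac{134}{33} - \frac{62}{3}\right) + 41 = - \frac{272}{11} + 41 = \frac{179}{11}$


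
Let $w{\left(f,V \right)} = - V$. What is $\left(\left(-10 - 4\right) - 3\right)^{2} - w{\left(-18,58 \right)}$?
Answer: $347$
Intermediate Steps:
$\left(\left(-10 - 4\right) - 3\right)^{2} - w{\left(-18,58 \right)} = \left(\left(-10 - 4\right) - 3\right)^{2} - \left(-1\right) 58 = \left(-14 - 3\right)^{2} - -58 = \left(-17\right)^{2} + 58 = 289 + 58 = 347$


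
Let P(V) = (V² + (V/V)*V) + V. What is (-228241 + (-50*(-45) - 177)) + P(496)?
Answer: 20840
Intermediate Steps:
P(V) = V² + 2*V (P(V) = (V² + 1*V) + V = (V² + V) + V = (V + V²) + V = V² + 2*V)
(-228241 + (-50*(-45) - 177)) + P(496) = (-228241 + (-50*(-45) - 177)) + 496*(2 + 496) = (-228241 + (2250 - 177)) + 496*498 = (-228241 + 2073) + 247008 = -226168 + 247008 = 20840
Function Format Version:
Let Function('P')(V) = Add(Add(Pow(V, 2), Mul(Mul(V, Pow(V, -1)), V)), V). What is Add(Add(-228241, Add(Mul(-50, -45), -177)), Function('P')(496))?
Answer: 20840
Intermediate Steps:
Function('P')(V) = Add(Pow(V, 2), Mul(2, V)) (Function('P')(V) = Add(Add(Pow(V, 2), Mul(1, V)), V) = Add(Add(Pow(V, 2), V), V) = Add(Add(V, Pow(V, 2)), V) = Add(Pow(V, 2), Mul(2, V)))
Add(Add(-228241, Add(Mul(-50, -45), -177)), Function('P')(496)) = Add(Add(-228241, Add(Mul(-50, -45), -177)), Mul(496, Add(2, 496))) = Add(Add(-228241, Add(2250, -177)), Mul(496, 498)) = Add(Add(-228241, 2073), 247008) = Add(-226168, 247008) = 20840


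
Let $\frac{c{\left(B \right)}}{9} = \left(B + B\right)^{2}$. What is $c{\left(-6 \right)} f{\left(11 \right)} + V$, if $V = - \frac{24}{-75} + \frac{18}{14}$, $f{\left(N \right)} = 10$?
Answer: $\frac{2268281}{175} \approx 12962.0$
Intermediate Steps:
$c{\left(B \right)} = 36 B^{2}$ ($c{\left(B \right)} = 9 \left(B + B\right)^{2} = 9 \left(2 B\right)^{2} = 9 \cdot 4 B^{2} = 36 B^{2}$)
$V = \frac{281}{175}$ ($V = \left(-24\right) \left(- \frac{1}{75}\right) + 18 \cdot \frac{1}{14} = \frac{8}{25} + \frac{9}{7} = \frac{281}{175} \approx 1.6057$)
$c{\left(-6 \right)} f{\left(11 \right)} + V = 36 \left(-6\right)^{2} \cdot 10 + \frac{281}{175} = 36 \cdot 36 \cdot 10 + \frac{281}{175} = 1296 \cdot 10 + \frac{281}{175} = 12960 + \frac{281}{175} = \frac{2268281}{175}$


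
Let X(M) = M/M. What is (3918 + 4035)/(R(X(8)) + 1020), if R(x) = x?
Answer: 7953/1021 ≈ 7.7894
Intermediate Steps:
X(M) = 1
(3918 + 4035)/(R(X(8)) + 1020) = (3918 + 4035)/(1 + 1020) = 7953/1021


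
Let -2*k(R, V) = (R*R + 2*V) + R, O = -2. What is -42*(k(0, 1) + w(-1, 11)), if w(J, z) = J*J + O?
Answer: 84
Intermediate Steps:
w(J, z) = -2 + J² (w(J, z) = J*J - 2 = J² - 2 = -2 + J²)
k(R, V) = -V - R/2 - R²/2 (k(R, V) = -((R*R + 2*V) + R)/2 = -((R² + 2*V) + R)/2 = -(R + R² + 2*V)/2 = -V - R/2 - R²/2)
-42*(k(0, 1) + w(-1, 11)) = -42*((-1*1 - ½*0 - ½*0²) + (-2 + (-1)²)) = -42*((-1 + 0 - ½*0) + (-2 + 1)) = -42*((-1 + 0 + 0) - 1) = -42*(-1 - 1) = -42*(-2) = 84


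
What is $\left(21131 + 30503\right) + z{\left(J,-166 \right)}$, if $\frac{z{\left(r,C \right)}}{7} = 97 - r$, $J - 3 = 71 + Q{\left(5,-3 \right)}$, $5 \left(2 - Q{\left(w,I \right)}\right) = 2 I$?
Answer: $\frac{258863}{5} \approx 51773.0$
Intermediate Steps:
$Q{\left(w,I \right)} = 2 - \frac{2 I}{5}$
$J = \frac{386}{5}$ ($J = 3 + \left(71 + \left(2 - - \frac{6}{5}\right)\right) = 3 + \left(71 + \left(2 + \frac{6}{5}\right)\right) = 3 + \left(71 + \frac{16}{5}\right) = 3 + \frac{371}{5} = \frac{386}{5} \approx 77.2$)
$z{\left(r,C \right)} = 679 - 7 r$ ($z{\left(r,C \right)} = 7 \left(97 - r\right) = 679 - 7 r$)
$\left(21131 + 30503\right) + z{\left(J,-166 \right)} = \left(21131 + 30503\right) + \left(679 - \frac{2702}{5}\right) = 51634 + \left(679 - \frac{2702}{5}\right) = 51634 + \frac{693}{5} = \frac{258863}{5}$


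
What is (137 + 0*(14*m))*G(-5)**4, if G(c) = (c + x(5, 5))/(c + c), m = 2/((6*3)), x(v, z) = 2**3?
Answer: 11097/10000 ≈ 1.1097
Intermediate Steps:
x(v, z) = 8
m = 1/9 (m = 2/18 = 2*(1/18) = 1/9 ≈ 0.11111)
G(c) = (8 + c)/(2*c) (G(c) = (c + 8)/(c + c) = (8 + c)/((2*c)) = (8 + c)*(1/(2*c)) = (8 + c)/(2*c))
(137 + 0*(14*m))*G(-5)**4 = (137 + 0*(14*(1/9)))*((1/2)*(8 - 5)/(-5))**4 = (137 + 0*(14/9))*((1/2)*(-1/5)*3)**4 = (137 + 0)*(-3/10)**4 = 137*(81/10000) = 11097/10000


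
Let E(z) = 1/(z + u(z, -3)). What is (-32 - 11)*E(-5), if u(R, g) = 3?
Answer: 43/2 ≈ 21.500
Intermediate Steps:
E(z) = 1/(3 + z) (E(z) = 1/(z + 3) = 1/(3 + z))
(-32 - 11)*E(-5) = (-32 - 11)/(3 - 5) = -43/(-2) = -43*(-½) = 43/2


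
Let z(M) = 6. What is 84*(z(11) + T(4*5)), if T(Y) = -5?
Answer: 84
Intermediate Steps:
84*(z(11) + T(4*5)) = 84*(6 - 5) = 84*1 = 84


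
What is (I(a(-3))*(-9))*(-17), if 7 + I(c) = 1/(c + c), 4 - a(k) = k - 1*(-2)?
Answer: -10557/10 ≈ -1055.7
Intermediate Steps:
a(k) = 2 - k (a(k) = 4 - (k - 1*(-2)) = 4 - (k + 2) = 4 - (2 + k) = 4 + (-2 - k) = 2 - k)
I(c) = -7 + 1/(2*c) (I(c) = -7 + 1/(c + c) = -7 + 1/(2*c))
(I(a(-3))*(-9))*(-17) = ((-7 + 1/(2*(2 - 1*(-3))))*(-9))*(-17) = ((-7 + 1/(2*(2 + 3)))*(-9))*(-17) = ((-7 + (½)/5)*(-9))*(-17) = ((-7 + (½)*(⅕))*(-9))*(-17) = ((-7 + ⅒)*(-9))*(-17) = -69/10*(-9)*(-17) = (621/10)*(-17) = -10557/10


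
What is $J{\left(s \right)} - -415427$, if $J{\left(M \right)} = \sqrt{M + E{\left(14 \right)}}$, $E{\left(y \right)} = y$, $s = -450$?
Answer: $415427 + 2 i \sqrt{109} \approx 4.1543 \cdot 10^{5} + 20.881 i$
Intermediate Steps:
$J{\left(M \right)} = \sqrt{14 + M}$ ($J{\left(M \right)} = \sqrt{M + 14} = \sqrt{14 + M}$)
$J{\left(s \right)} - -415427 = \sqrt{14 - 450} - -415427 = \sqrt{-436} + 415427 = 2 i \sqrt{109} + 415427 = 415427 + 2 i \sqrt{109}$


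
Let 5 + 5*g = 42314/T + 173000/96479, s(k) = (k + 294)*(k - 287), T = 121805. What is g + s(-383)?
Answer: 3503713269553681/58758122975 ≈ 59629.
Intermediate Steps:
s(k) = (-287 + k)*(294 + k) (s(k) = (294 + k)*(-287 + k) = (-287 + k)*(294 + k))
g = -33603445569/58758122975 (g = -1 + (42314/121805 + 173000/96479)/5 = -1 + (1/5)*(25154677406/11751624595) = -1 + 25154677406/58758122975 = -33603445569/58758122975 ≈ -0.57189)
g + s(-383) = -33603445569/58758122975 + (-84378 + (-383)**2 + 7*(-383)) = -33603445569/58758122975 + (-84378 + 146689 - 2681) = -33603445569/58758122975 + 59630 = 3503713269553681/58758122975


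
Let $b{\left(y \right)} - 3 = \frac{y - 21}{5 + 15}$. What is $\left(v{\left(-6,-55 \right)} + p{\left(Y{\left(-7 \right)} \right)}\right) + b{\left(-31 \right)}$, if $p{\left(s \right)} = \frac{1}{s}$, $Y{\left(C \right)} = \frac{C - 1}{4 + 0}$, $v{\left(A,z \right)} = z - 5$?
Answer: $- \frac{601}{10} \approx -60.1$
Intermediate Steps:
$v{\left(A,z \right)} = -5 + z$
$Y{\left(C \right)} = - \frac{1}{4} + \frac{C}{4}$ ($Y{\left(C \right)} = \frac{-1 + C}{4} = \left(-1 + C\right) \frac{1}{4} = - \frac{1}{4} + \frac{C}{4}$)
$b{\left(y \right)} = \frac{39}{20} + \frac{y}{20}$ ($b{\left(y \right)} = 3 + \frac{y - 21}{5 + 15} = 3 + \frac{-21 + y}{20} = 3 + \left(-21 + y\right) \frac{1}{20} = 3 + \left(- \frac{21}{20} + \frac{y}{20}\right) = \frac{39}{20} + \frac{y}{20}$)
$\left(v{\left(-6,-55 \right)} + p{\left(Y{\left(-7 \right)} \right)}\right) + b{\left(-31 \right)} = \left(\left(-5 - 55\right) + \frac{1}{- \frac{1}{4} + \frac{1}{4} \left(-7\right)}\right) + \left(\frac{39}{20} + \frac{1}{20} \left(-31\right)\right) = \left(-60 + \frac{1}{- \frac{1}{4} - \frac{7}{4}}\right) + \left(\frac{39}{20} - \frac{31}{20}\right) = \left(-60 + \frac{1}{-2}\right) + \frac{2}{5} = \left(-60 - \frac{1}{2}\right) + \frac{2}{5} = - \frac{121}{2} + \frac{2}{5} = - \frac{601}{10}$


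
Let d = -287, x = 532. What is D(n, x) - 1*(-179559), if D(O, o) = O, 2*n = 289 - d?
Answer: 179847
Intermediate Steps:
n = 288 (n = (289 - 1*(-287))/2 = (289 + 287)/2 = (1/2)*576 = 288)
D(n, x) - 1*(-179559) = 288 - 1*(-179559) = 288 + 179559 = 179847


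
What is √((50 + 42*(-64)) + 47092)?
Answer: √44454 ≈ 210.84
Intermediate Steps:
√((50 + 42*(-64)) + 47092) = √((50 - 2688) + 47092) = √(-2638 + 47092) = √44454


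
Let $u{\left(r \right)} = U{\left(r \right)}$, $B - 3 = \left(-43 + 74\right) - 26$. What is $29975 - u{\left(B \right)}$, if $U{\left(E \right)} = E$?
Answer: $29967$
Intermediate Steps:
$B = 8$ ($B = 3 + \left(\left(-43 + 74\right) - 26\right) = 3 + \left(31 - 26\right) = 3 + 5 = 8$)
$u{\left(r \right)} = r$
$29975 - u{\left(B \right)} = 29975 - 8 = 29967$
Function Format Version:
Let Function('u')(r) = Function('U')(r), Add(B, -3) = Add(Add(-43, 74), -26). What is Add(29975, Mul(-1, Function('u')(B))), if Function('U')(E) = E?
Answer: 29967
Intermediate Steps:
B = 8 (B = Add(3, Add(Add(-43, 74), -26)) = Add(3, Add(31, -26)) = Add(3, 5) = 8)
Function('u')(r) = r
Add(29975, Mul(-1, Function('u')(B))) = Add(29975, Mul(-1, 8)) = Add(29975, -8) = 29967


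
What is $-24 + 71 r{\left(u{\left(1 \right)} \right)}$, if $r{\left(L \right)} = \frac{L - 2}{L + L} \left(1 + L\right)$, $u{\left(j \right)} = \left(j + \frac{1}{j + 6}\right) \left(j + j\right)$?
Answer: $- \frac{1055}{112} \approx -9.4196$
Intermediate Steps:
$u{\left(j \right)} = 2 j \left(j + \frac{1}{6 + j}\right)$ ($u{\left(j \right)} = \left(j + \frac{1}{6 + j}\right) 2 j = 2 j \left(j + \frac{1}{6 + j}\right)$)
$r{\left(L \right)} = \frac{\left(1 + L\right) \left(-2 + L\right)}{2 L}$ ($r{\left(L \right)} = \frac{-2 + L}{2 L} \left(1 + L\right) = \frac{\left(1 + L\right) \left(-2 + L\right)}{2 L}$)
$-24 + 71 r{\left(u{\left(1 \right)} \right)} = -24 + 71 \frac{-2 + 2 \cdot 1 \frac{1}{6 + 1} \left(1 + 1^{2} + 6 \cdot 1\right) \left(-1 + 2 \cdot 1 \frac{1}{6 + 1} \left(1 + 1^{2} + 6 \cdot 1\right)\right)}{2 \cdot 2 \cdot 1 \frac{1}{6 + 1} \left(1 + 1^{2} + 6 \cdot 1\right)} = -24 + 71 \frac{-2 + 2 \cdot 1 \cdot \frac{1}{7} \left(1 + 1 + 6\right) \left(-1 + 2 \cdot 1 \cdot \frac{1}{7} \left(1 + 1 + 6\right)\right)}{2 \cdot 2 \cdot 1 \cdot \frac{1}{7} \left(1 + 1 + 6\right)} = -24 + 71 \frac{-2 + 2 \cdot 1 \cdot \frac{1}{7} \cdot 8 \left(-1 + 2 \cdot 1 \cdot \frac{1}{7} \cdot 8\right)}{2 \cdot 2 \cdot 1 \cdot \frac{1}{7} \cdot 8} = -24 + 71 \frac{-2 + \frac{16 \left(-1 + \frac{16}{7}\right)}{7}}{2 \cdot \frac{16}{7}} = -24 + 71 \cdot \frac{1}{2} \cdot \frac{7}{16} \left(-2 + \frac{16}{7} \cdot \frac{9}{7}\right) = -24 + 71 \cdot \frac{1}{2} \cdot \frac{7}{16} \left(-2 + \frac{144}{49}\right) = -24 + 71 \cdot \frac{1}{2} \cdot \frac{7}{16} \cdot \frac{46}{49} = -24 + 71 \cdot \frac{23}{112} = -24 + \frac{1633}{112} = - \frac{1055}{112}$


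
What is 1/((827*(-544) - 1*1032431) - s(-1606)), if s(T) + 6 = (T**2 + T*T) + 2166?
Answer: -1/6642951 ≈ -1.5054e-7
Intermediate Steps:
s(T) = 2160 + 2*T**2 (s(T) = -6 + ((T**2 + T*T) + 2166) = -6 + ((T**2 + T**2) + 2166) = -6 + (2*T**2 + 2166) = -6 + (2166 + 2*T**2) = 2160 + 2*T**2)
1/((827*(-544) - 1*1032431) - s(-1606)) = 1/((827*(-544) - 1*1032431) - (2160 + 2*(-1606)**2)) = 1/((-449888 - 1032431) - (2160 + 2*2579236)) = 1/(-1482319 - (2160 + 5158472)) = 1/(-1482319 - 1*5160632) = 1/(-1482319 - 5160632) = 1/(-6642951) = -1/6642951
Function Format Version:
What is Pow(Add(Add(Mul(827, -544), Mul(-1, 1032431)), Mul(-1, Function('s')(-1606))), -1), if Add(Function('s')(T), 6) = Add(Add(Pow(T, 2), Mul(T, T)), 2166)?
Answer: Rational(-1, 6642951) ≈ -1.5054e-7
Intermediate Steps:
Function('s')(T) = Add(2160, Mul(2, Pow(T, 2))) (Function('s')(T) = Add(-6, Add(Add(Pow(T, 2), Mul(T, T)), 2166)) = Add(-6, Add(Add(Pow(T, 2), Pow(T, 2)), 2166)) = Add(-6, Add(Mul(2, Pow(T, 2)), 2166)) = Add(-6, Add(2166, Mul(2, Pow(T, 2)))) = Add(2160, Mul(2, Pow(T, 2))))
Pow(Add(Add(Mul(827, -544), Mul(-1, 1032431)), Mul(-1, Function('s')(-1606))), -1) = Pow(Add(Add(Mul(827, -544), Mul(-1, 1032431)), Mul(-1, Add(2160, Mul(2, Pow(-1606, 2))))), -1) = Pow(Add(Add(-449888, -1032431), Mul(-1, Add(2160, Mul(2, 2579236)))), -1) = Pow(Add(-1482319, Mul(-1, Add(2160, 5158472))), -1) = Pow(Add(-1482319, Mul(-1, 5160632)), -1) = Pow(Add(-1482319, -5160632), -1) = Pow(-6642951, -1) = Rational(-1, 6642951)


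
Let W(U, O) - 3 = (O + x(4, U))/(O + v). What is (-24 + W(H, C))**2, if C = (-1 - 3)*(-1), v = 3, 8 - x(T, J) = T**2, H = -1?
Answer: 22801/49 ≈ 465.33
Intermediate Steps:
x(T, J) = 8 - T**2
C = 4 (C = -4*(-1) = 4)
W(U, O) = 3 + (-8 + O)/(3 + O) (W(U, O) = 3 + (O + (8 - 1*4**2))/(O + 3) = 3 + (O + (8 - 1*16))/(3 + O) = 3 + (O + (8 - 16))/(3 + O) = 3 + (O - 8)/(3 + O) = 3 + (-8 + O)/(3 + O))
(-24 + W(H, C))**2 = (-24 + (1 + 4*4)/(3 + 4))**2 = (-24 + (1 + 16)/7)**2 = (-24 + (1/7)*17)**2 = (-24 + 17/7)**2 = (-151/7)**2 = 22801/49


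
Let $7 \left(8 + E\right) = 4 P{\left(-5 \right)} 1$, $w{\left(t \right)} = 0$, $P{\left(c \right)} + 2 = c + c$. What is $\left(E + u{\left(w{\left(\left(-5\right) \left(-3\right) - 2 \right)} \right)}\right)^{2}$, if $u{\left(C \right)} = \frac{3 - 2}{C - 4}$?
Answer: $\frac{178929}{784} \approx 228.23$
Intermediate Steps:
$P{\left(c \right)} = -2 + 2 c$ ($P{\left(c \right)} = -2 + \left(c + c\right) = -2 + 2 c$)
$u{\left(C \right)} = \frac{1}{-4 + C}$ ($u{\left(C \right)} = 1 \frac{1}{-4 + C} = \frac{1}{-4 + C}$)
$E = - \frac{104}{7}$ ($E = -8 + \frac{4 \left(-2 + 2 \left(-5\right)\right) 1}{7} = -8 + \frac{4 \left(-2 - 10\right) 1}{7} = -8 + \frac{4 \left(-12\right) 1}{7} = -8 + \frac{\left(-48\right) 1}{7} = -8 + \frac{1}{7} \left(-48\right) = -8 - \frac{48}{7} = - \frac{104}{7} \approx -14.857$)
$\left(E + u{\left(w{\left(\left(-5\right) \left(-3\right) - 2 \right)} \right)}\right)^{2} = \left(- \frac{104}{7} + \frac{1}{-4 + 0}\right)^{2} = \left(- \frac{104}{7} + \frac{1}{-4}\right)^{2} = \left(- \frac{104}{7} - \frac{1}{4}\right)^{2} = \left(- \frac{423}{28}\right)^{2} = \frac{178929}{784}$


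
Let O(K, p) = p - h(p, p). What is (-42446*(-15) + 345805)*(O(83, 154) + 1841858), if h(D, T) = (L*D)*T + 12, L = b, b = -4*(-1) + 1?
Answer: 1693251532900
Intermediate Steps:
b = 5 (b = 4 + 1 = 5)
L = 5
h(D, T) = 12 + 5*D*T (h(D, T) = (5*D)*T + 12 = 5*D*T + 12 = 12 + 5*D*T)
O(K, p) = -12 + p - 5*p² (O(K, p) = p - (12 + 5*p*p) = p - (12 + 5*p²) = p + (-12 - 5*p²) = -12 + p - 5*p²)
(-42446*(-15) + 345805)*(O(83, 154) + 1841858) = (-42446*(-15) + 345805)*((-12 + 154 - 5*154²) + 1841858) = (636690 + 345805)*((-12 + 154 - 5*23716) + 1841858) = 982495*((-12 + 154 - 118580) + 1841858) = 982495*(-118438 + 1841858) = 982495*1723420 = 1693251532900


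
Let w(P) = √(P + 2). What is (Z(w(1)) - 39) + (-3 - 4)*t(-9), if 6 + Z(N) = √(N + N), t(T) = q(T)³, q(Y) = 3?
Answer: -234 + √2*3^(¼) ≈ -232.14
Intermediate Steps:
w(P) = √(2 + P)
t(T) = 27 (t(T) = 3³ = 27)
Z(N) = -6 + √2*√N (Z(N) = -6 + √(N + N) = -6 + √(2*N) = -6 + √2*√N)
(Z(w(1)) - 39) + (-3 - 4)*t(-9) = ((-6 + √2*√(√(2 + 1))) - 39) + (-3 - 4)*27 = ((-6 + √2*√(√3)) - 39) - 7*27 = ((-6 + √2*3^(¼)) - 39) - 189 = (-45 + √2*3^(¼)) - 189 = -234 + √2*3^(¼)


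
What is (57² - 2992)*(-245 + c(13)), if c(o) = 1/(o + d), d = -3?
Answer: -629393/10 ≈ -62939.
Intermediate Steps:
c(o) = 1/(-3 + o) (c(o) = 1/(o - 3) = 1/(-3 + o))
(57² - 2992)*(-245 + c(13)) = (57² - 2992)*(-245 + 1/(-3 + 13)) = (3249 - 2992)*(-245 + 1/10) = 257*(-245 + ⅒) = 257*(-2449/10) = -629393/10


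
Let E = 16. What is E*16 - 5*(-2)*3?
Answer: 286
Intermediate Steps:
E*16 - 5*(-2)*3 = 16*16 - 5*(-2)*3 = 256 + 10*3 = 256 + 30 = 286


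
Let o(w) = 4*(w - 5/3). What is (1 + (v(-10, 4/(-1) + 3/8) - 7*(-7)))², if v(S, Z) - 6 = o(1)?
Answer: 25600/9 ≈ 2844.4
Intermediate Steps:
o(w) = -20/3 + 4*w (o(w) = 4*(w - 5*⅓) = 4*(w - 5/3) = 4*(-5/3 + w) = -20/3 + 4*w)
v(S, Z) = 10/3 (v(S, Z) = 6 + (-20/3 + 4*1) = 6 + (-20/3 + 4) = 6 - 8/3 = 10/3)
(1 + (v(-10, 4/(-1) + 3/8) - 7*(-7)))² = (1 + (10/3 - 7*(-7)))² = (1 + (10/3 - 1*(-49)))² = (1 + (10/3 + 49))² = (1 + 157/3)² = (160/3)² = 25600/9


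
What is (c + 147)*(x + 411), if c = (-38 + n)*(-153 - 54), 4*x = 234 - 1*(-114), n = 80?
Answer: -4256406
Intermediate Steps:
x = 87 (x = (234 - 1*(-114))/4 = (234 + 114)/4 = (¼)*348 = 87)
c = -8694 (c = (-38 + 80)*(-153 - 54) = 42*(-207) = -8694)
(c + 147)*(x + 411) = (-8694 + 147)*(87 + 411) = -8547*498 = -4256406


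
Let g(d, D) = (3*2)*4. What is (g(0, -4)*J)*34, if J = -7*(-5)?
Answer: 28560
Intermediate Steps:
g(d, D) = 24 (g(d, D) = 6*4 = 24)
J = 35
(g(0, -4)*J)*34 = (24*35)*34 = 840*34 = 28560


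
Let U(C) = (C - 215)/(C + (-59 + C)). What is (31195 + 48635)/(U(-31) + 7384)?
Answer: 965943/89371 ≈ 10.808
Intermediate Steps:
U(C) = (-215 + C)/(-59 + 2*C)
(31195 + 48635)/(U(-31) + 7384) = (31195 + 48635)/((-215 - 31)/(-59 + 2*(-31)) + 7384) = 79830/(-246/(-59 - 62) + 7384) = 79830/(-246/(-121) + 7384) = 79830/(-1/121*(-246) + 7384) = 79830/(246/121 + 7384) = 79830/(893710/121) = 79830*(121/893710) = 965943/89371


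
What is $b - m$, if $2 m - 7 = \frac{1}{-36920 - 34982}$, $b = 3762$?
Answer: $\frac{540487335}{143804} \approx 3758.5$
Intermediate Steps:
$m = \frac{503313}{143804}$ ($m = \frac{7}{2} + \frac{1}{2 \left(-36920 - 34982\right)} = \frac{7}{2} + \frac{1}{2 \left(-71902\right)} = \frac{7}{2} + \frac{1}{2} \left(- \frac{1}{71902}\right) = \frac{7}{2} - \frac{1}{143804} = \frac{503313}{143804} \approx 3.5$)
$b - m = 3762 - \frac{503313}{143804} = \frac{540487335}{143804}$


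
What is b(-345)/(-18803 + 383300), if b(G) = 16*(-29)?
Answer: -464/364497 ≈ -0.0012730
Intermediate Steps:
b(G) = -464
b(-345)/(-18803 + 383300) = -464/(-18803 + 383300) = -464/364497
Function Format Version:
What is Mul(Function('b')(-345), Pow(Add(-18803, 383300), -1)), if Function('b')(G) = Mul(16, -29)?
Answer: Rational(-464, 364497) ≈ -0.0012730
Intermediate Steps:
Function('b')(G) = -464
Mul(Function('b')(-345), Pow(Add(-18803, 383300), -1)) = Mul(-464, Pow(Add(-18803, 383300), -1)) = Mul(-464, Pow(364497, -1)) = Mul(-464, Rational(1, 364497)) = Rational(-464, 364497)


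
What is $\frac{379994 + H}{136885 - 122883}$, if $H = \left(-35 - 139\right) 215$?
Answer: $\frac{171292}{7001} \approx 24.467$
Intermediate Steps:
$H = -37410$ ($H = \left(-174\right) 215 = -37410$)
$\frac{379994 + H}{136885 - 122883} = \frac{379994 - 37410}{136885 - 122883} = \frac{342584}{14002} = 342584 \cdot \frac{1}{14002} = \frac{171292}{7001}$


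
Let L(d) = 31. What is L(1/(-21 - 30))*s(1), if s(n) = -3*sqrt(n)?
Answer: -93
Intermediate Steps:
L(1/(-21 - 30))*s(1) = 31*(-3*sqrt(1)) = 31*(-3*1) = 31*(-3) = -93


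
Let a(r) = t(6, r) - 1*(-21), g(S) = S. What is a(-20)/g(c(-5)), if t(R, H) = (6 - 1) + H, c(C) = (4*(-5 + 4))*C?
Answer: 3/10 ≈ 0.30000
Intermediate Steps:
c(C) = -4*C (c(C) = (4*(-1))*C = -4*C)
t(R, H) = 5 + H
a(r) = 26 + r (a(r) = (5 + r) - 1*(-21) = (5 + r) + 21 = 26 + r)
a(-20)/g(c(-5)) = (26 - 20)/((-4*(-5))) = 6/20 = 6*(1/20) = 3/10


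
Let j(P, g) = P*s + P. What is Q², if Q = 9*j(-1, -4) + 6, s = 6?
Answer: 3249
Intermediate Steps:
j(P, g) = 7*P (j(P, g) = P*6 + P = 6*P + P = 7*P)
Q = -57 (Q = 9*(7*(-1)) + 6 = 9*(-7) + 6 = -63 + 6 = -57)
Q² = (-57)² = 3249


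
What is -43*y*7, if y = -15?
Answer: 4515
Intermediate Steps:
-43*y*7 = -43*(-15)*7 = 645*7 = 4515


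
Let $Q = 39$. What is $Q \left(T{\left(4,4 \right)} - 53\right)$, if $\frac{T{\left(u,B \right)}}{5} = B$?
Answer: $-1287$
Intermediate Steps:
$T{\left(u,B \right)} = 5 B$
$Q \left(T{\left(4,4 \right)} - 53\right) = 39 \left(5 \cdot 4 - 53\right) = 39 \left(20 - 53\right) = 39 \left(-33\right) = -1287$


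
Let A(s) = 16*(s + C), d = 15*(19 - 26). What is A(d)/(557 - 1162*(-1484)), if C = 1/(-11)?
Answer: -18496/18974615 ≈ -0.00097478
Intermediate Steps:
C = -1/11 ≈ -0.090909
d = -105 (d = 15*(-7) = -105)
A(s) = -16/11 + 16*s (A(s) = 16*(s - 1/11) = 16*(-1/11 + s) = -16/11 + 16*s)
A(d)/(557 - 1162*(-1484)) = (-16/11 + 16*(-105))/(557 - 1162*(-1484)) = (-16/11 - 1680)/(557 + 1724408) = -18496/11/1724965 = -18496/11*1/1724965 = -18496/18974615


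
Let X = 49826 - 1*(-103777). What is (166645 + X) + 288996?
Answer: 609244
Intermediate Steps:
X = 153603 (X = 49826 + 103777 = 153603)
(166645 + X) + 288996 = (166645 + 153603) + 288996 = 320248 + 288996 = 609244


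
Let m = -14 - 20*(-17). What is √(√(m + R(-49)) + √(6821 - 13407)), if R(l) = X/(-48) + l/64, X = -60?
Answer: √(2*√20895 + 16*I*√6586)/4 ≈ 7.1137 + 5.7041*I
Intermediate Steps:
R(l) = 5/4 + l/64 (R(l) = -60/(-48) + l/64 = -60*(-1/48) + l*(1/64) = 5/4 + l/64)
m = 326 (m = -14 + 340 = 326)
√(√(m + R(-49)) + √(6821 - 13407)) = √(√(326 + (5/4 + (1/64)*(-49))) + √(6821 - 13407)) = √(√(326 + (5/4 - 49/64)) + √(-6586)) = √(√(326 + 31/64) + I*√6586) = √(√(20895/64) + I*√6586) = √(√20895/8 + I*√6586)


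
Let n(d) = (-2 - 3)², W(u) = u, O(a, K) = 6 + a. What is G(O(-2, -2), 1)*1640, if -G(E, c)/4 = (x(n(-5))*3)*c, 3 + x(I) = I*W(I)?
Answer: -12240960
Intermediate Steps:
n(d) = 25 (n(d) = (-5)² = 25)
x(I) = -3 + I² (x(I) = -3 + I*I = -3 + I²)
G(E, c) = -7464*c (G(E, c) = -4*(-3 + 25²)*3*c = -4*(-3 + 625)*3*c = -4*622*3*c = -7464*c)
G(O(-2, -2), 1)*1640 = -7464*1*1640 = -7464*1640 = -12240960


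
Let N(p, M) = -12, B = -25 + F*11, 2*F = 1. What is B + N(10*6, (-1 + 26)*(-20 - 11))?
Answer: -63/2 ≈ -31.500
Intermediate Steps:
F = ½ (F = (½)*1 = ½ ≈ 0.50000)
B = -39/2 (B = -25 + (½)*11 = -25 + 11/2 = -39/2 ≈ -19.500)
B + N(10*6, (-1 + 26)*(-20 - 11)) = -39/2 - 12 = -63/2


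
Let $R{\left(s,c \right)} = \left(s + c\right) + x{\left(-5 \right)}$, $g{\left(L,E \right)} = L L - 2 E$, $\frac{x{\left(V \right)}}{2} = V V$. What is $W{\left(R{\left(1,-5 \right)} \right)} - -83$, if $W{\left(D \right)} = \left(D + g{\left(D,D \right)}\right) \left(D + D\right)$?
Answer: $190523$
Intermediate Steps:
$x{\left(V \right)} = 2 V^{2}$ ($x{\left(V \right)} = 2 V V = 2 V^{2}$)
$g{\left(L,E \right)} = L^{2} - 2 E$
$R{\left(s,c \right)} = 50 + c + s$ ($R{\left(s,c \right)} = \left(s + c\right) + 2 \left(-5\right)^{2} = \left(c + s\right) + 2 \cdot 25 = \left(c + s\right) + 50 = 50 + c + s$)
$W{\left(D \right)} = 2 D \left(D^{2} - D\right)$ ($W{\left(D \right)} = \left(D + \left(D^{2} - 2 D\right)\right) \left(D + D\right) = \left(D^{2} - D\right) 2 D = 2 D \left(D^{2} - D\right)$)
$W{\left(R{\left(1,-5 \right)} \right)} - -83 = 2 \left(50 - 5 + 1\right)^{2} \left(-1 + \left(50 - 5 + 1\right)\right) - -83 = 2 \cdot 46^{2} \left(-1 + 46\right) + 83 = 2 \cdot 2116 \cdot 45 + 83 = 190440 + 83 = 190523$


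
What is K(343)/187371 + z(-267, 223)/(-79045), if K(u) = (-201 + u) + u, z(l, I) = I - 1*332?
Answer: 58760264/14810740695 ≈ 0.0039674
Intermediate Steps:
z(l, I) = -332 + I (z(l, I) = I - 332 = -332 + I)
K(u) = -201 + 2*u
K(343)/187371 + z(-267, 223)/(-79045) = (-201 + 2*343)/187371 + (-332 + 223)/(-79045) = (-201 + 686)*(1/187371) - 109*(-1/79045) = 485*(1/187371) + 109/79045 = 485/187371 + 109/79045 = 58760264/14810740695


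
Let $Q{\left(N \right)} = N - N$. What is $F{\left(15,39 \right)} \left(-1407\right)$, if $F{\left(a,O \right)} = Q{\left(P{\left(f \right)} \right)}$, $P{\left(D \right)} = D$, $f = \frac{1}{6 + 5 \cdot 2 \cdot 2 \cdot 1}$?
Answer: $0$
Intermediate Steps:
$f = \frac{1}{26}$ ($f = \frac{1}{6 + 10 \cdot 2} = \frac{1}{6 + 20} = \frac{1}{26} \approx 0.038462$)
$Q{\left(N \right)} = 0$
$F{\left(a,O \right)} = 0$
$F{\left(15,39 \right)} \left(-1407\right) = 0 \left(-1407\right) = 0$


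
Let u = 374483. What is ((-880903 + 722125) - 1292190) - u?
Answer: -1825451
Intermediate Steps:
((-880903 + 722125) - 1292190) - u = ((-880903 + 722125) - 1292190) - 1*374483 = (-158778 - 1292190) - 374483 = -1450968 - 374483 = -1825451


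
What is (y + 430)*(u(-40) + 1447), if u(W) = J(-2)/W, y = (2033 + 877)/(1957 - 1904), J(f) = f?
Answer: 37189185/53 ≈ 7.0168e+5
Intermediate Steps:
y = 2910/53 ≈ 54.906
u(W) = -2/W
(y + 430)*(u(-40) + 1447) = (2910/53 + 430)*(-2/(-40) + 1447) = 25700*(-2*(-1/40) + 1447)/53 = 25700*(1/20 + 1447)/53 = (25700/53)*(28941/20) = 37189185/53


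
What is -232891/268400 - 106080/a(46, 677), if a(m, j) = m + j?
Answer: -9546750731/64684400 ≈ -147.59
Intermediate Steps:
a(m, j) = j + m
-232891/268400 - 106080/a(46, 677) = -232891/268400 - 106080/(677 + 46) = -232891*1/268400 - 106080/723 = -232891/268400 - 106080*1/723 = -232891/268400 - 35360/241 = -9546750731/64684400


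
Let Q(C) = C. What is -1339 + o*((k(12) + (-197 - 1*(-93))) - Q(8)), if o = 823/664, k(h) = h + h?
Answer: -120190/83 ≈ -1448.1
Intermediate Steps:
k(h) = 2*h
o = 823/664 (o = 823*(1/664) = 823/664 ≈ 1.2395)
-1339 + o*((k(12) + (-197 - 1*(-93))) - Q(8)) = -1339 + 823*((2*12 + (-197 - 1*(-93))) - 1*8)/664 = -1339 + 823*((24 + (-197 + 93)) - 8)/664 = -1339 + 823*((24 - 104) - 8)/664 = -1339 + 823*(-80 - 8)/664 = -1339 + (823/664)*(-88) = -1339 - 9053/83 = -120190/83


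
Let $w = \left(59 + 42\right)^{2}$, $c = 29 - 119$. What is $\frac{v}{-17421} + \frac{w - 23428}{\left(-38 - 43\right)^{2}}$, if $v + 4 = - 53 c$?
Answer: $- \frac{29077477}{12699909} \approx -2.2896$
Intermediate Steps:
$c = -90$ ($c = 29 - 119 = -90$)
$v = 4766$ ($v = -4 - -4770 = -4 + 4770 = 4766$)
$w = 10201$ ($w = 101^{2} = 10201$)
$\frac{v}{-17421} + \frac{w - 23428}{\left(-38 - 43\right)^{2}} = \frac{4766}{-17421} + \frac{10201 - 23428}{\left(-38 - 43\right)^{2}} = 4766 \left(- \frac{1}{17421}\right) - \frac{13227}{\left(-81\right)^{2}} = - \frac{4766}{17421} - \frac{13227}{6561} = - \frac{4766}{17421} - \frac{4409}{2187} = - \frac{29077477}{12699909}$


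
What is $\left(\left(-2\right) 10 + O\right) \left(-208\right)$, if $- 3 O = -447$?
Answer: $-26832$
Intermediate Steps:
$O = 149$ ($O = \left(- \frac{1}{3}\right) \left(-447\right) = 149$)
$\left(\left(-2\right) 10 + O\right) \left(-208\right) = \left(\left(-2\right) 10 + 149\right) \left(-208\right) = \left(-20 + 149\right) \left(-208\right) = 129 \left(-208\right) = -26832$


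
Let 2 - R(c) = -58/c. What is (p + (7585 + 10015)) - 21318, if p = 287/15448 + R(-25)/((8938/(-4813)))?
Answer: -6416670090429/1725927800 ≈ -3717.8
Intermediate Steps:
R(c) = 2 + 58/c (R(c) = 2 - (-58)/c = 2 + 58/c)
p = 329469971/1725927800 (p = 287/15448 + (2 + 58/(-25))/((8938/(-4813))) = 287*(1/15448) + (2 + 58*(-1/25))/((8938*(-1/4813))) = 287/15448 + (2 - 58/25)/(-8938/4813) = 287/15448 - 8/25*(-4813/8938) = 287/15448 + 19252/111725 = 329469971/1725927800 ≈ 0.19089)
(p + (7585 + 10015)) - 21318 = (329469971/1725927800 + (7585 + 10015)) - 21318 = (329469971/1725927800 + 17600) - 21318 = 30376658749971/1725927800 - 21318 = -6416670090429/1725927800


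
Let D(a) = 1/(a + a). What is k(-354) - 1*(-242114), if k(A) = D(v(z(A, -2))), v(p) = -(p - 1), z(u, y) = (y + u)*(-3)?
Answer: 516671275/2134 ≈ 2.4211e+5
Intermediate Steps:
z(u, y) = -3*u - 3*y (z(u, y) = (u + y)*(-3) = -3*u - 3*y)
v(p) = 1 - p (v(p) = -(-1 + p) = 1 - p)
D(a) = 1/(2*a)
k(A) = 1/(2*(-5 + 3*A)) (k(A) = 1/(2*(1 - (-3*A - 3*(-2)))) = 1/(2*(1 - (-3*A + 6))) = 1/(2*(1 - (6 - 3*A))) = 1/(2*(1 + (-6 + 3*A))) = 1/(2*(-5 + 3*A)))
k(-354) - 1*(-242114) = 1/(2*(-5 + 3*(-354))) - 1*(-242114) = 1/(2*(-5 - 1062)) + 242114 = (½)/(-1067) + 242114 = (½)*(-1/1067) + 242114 = -1/2134 + 242114 = 516671275/2134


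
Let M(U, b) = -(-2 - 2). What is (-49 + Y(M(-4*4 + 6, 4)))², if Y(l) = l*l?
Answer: 1089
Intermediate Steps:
M(U, b) = 4 (M(U, b) = -1*(-4) = 4)
Y(l) = l²
(-49 + Y(M(-4*4 + 6, 4)))² = (-49 + 4²)² = (-49 + 16)² = (-33)² = 1089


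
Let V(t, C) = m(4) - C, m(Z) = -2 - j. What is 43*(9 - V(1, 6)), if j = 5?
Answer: 946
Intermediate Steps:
m(Z) = -7 (m(Z) = -2 - 1*5 = -2 - 5 = -7)
V(t, C) = -7 - C
43*(9 - V(1, 6)) = 43*(9 - (-7 - 1*6)) = 43*(9 - (-7 - 6)) = 43*(9 - 1*(-13)) = 43*(9 + 13) = 43*22 = 946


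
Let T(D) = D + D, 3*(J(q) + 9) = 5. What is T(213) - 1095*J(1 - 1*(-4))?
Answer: 8456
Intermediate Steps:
J(q) = -22/3 (J(q) = -9 + (⅓)*5 = -9 + 5/3 = -22/3)
T(D) = 2*D
T(213) - 1095*J(1 - 1*(-4)) = 2*213 - 1095*(-22)/3 = 426 - 1*(-8030) = 426 + 8030 = 8456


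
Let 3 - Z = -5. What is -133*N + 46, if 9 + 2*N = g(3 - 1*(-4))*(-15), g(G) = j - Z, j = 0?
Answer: -14671/2 ≈ -7335.5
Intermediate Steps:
Z = 8 (Z = 3 - 1*(-5) = 3 + 5 = 8)
g(G) = -8 (g(G) = 0 - 1*8 = 0 - 8 = -8)
N = 111/2 (N = -9/2 + (-8*(-15))/2 = -9/2 + (1/2)*120 = -9/2 + 60 = 111/2 ≈ 55.500)
-133*N + 46 = -133*111/2 + 46 = -14763/2 + 46 = -14671/2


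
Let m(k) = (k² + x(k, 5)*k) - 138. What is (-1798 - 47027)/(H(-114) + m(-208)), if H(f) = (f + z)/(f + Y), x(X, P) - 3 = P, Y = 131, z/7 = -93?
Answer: -48825/41417 ≈ -1.1789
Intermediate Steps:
z = -651 (z = 7*(-93) = -651)
x(X, P) = 3 + P
m(k) = -138 + k² + 8*k (m(k) = (k² + (3 + 5)*k) - 138 = (k² + 8*k) - 138 = -138 + k² + 8*k)
H(f) = (-651 + f)/(131 + f) (H(f) = (f - 651)/(f + 131) = (-651 + f)/(131 + f))
(-1798 - 47027)/(H(-114) + m(-208)) = (-1798 - 47027)/((-651 - 114)/(131 - 114) + (-138 + (-208)² + 8*(-208))) = -48825/(-765/17 + (-138 + 43264 - 1664)) = -48825/((1/17)*(-765) + 41462) = -48825/(-45 + 41462) = -48825/41417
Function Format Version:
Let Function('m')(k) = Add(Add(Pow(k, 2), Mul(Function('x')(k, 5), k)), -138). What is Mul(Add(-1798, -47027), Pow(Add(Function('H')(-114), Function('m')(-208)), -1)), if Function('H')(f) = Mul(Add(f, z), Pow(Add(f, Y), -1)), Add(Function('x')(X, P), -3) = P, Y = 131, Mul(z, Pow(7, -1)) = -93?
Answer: Rational(-48825, 41417) ≈ -1.1789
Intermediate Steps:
z = -651 (z = Mul(7, -93) = -651)
Function('x')(X, P) = Add(3, P)
Function('m')(k) = Add(-138, Pow(k, 2), Mul(8, k)) (Function('m')(k) = Add(Add(Pow(k, 2), Mul(Add(3, 5), k)), -138) = Add(Add(Pow(k, 2), Mul(8, k)), -138) = Add(-138, Pow(k, 2), Mul(8, k)))
Function('H')(f) = Mul(Pow(Add(131, f), -1), Add(-651, f)) (Function('H')(f) = Mul(Add(f, -651), Pow(Add(f, 131), -1)) = Mul(Add(-651, f), Pow(Add(131, f), -1)) = Mul(Pow(Add(131, f), -1), Add(-651, f)))
Mul(Add(-1798, -47027), Pow(Add(Function('H')(-114), Function('m')(-208)), -1)) = Mul(Add(-1798, -47027), Pow(Add(Mul(Pow(Add(131, -114), -1), Add(-651, -114)), Add(-138, Pow(-208, 2), Mul(8, -208))), -1)) = Mul(-48825, Pow(Add(Mul(Pow(17, -1), -765), Add(-138, 43264, -1664)), -1)) = Mul(-48825, Pow(Add(Mul(Rational(1, 17), -765), 41462), -1)) = Mul(-48825, Pow(Add(-45, 41462), -1)) = Mul(-48825, Pow(41417, -1)) = Mul(-48825, Rational(1, 41417)) = Rational(-48825, 41417)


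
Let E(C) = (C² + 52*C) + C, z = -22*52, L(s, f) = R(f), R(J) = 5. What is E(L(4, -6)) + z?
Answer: -854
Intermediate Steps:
L(s, f) = 5
z = -1144
E(C) = C² + 53*C
E(L(4, -6)) + z = 5*(53 + 5) - 1144 = 5*58 - 1144 = 290 - 1144 = -854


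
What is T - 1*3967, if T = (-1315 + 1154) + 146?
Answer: -3982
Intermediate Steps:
T = -15 (T = -161 + 146 = -15)
T - 1*3967 = -15 - 1*3967 = -15 - 3967 = -3982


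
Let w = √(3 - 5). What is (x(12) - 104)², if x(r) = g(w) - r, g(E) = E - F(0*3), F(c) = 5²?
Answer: (141 - I*√2)² ≈ 19879.0 - 398.8*I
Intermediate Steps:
F(c) = 25
w = I*√2 (w = √(-2) = I*√2 ≈ 1.4142*I)
g(E) = -25 + E (g(E) = E - 1*25 = E - 25 = -25 + E)
x(r) = -25 - r + I*√2 (x(r) = (-25 + I*√2) - r = -25 - r + I*√2)
(x(12) - 104)² = ((-25 - 1*12 + I*√2) - 104)² = ((-25 - 12 + I*√2) - 104)² = ((-37 + I*√2) - 104)² = (-141 + I*√2)²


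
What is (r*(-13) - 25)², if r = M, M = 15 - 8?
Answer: 13456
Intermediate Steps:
M = 7
r = 7
(r*(-13) - 25)² = (7*(-13) - 25)² = (-91 - 25)² = (-116)² = 13456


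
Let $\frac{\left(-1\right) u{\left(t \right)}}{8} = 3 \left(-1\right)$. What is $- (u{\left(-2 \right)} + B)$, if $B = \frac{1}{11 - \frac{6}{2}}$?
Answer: $- \frac{193}{8} \approx -24.125$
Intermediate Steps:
$u{\left(t \right)} = 24$ ($u{\left(t \right)} = - 8 \cdot 3 \left(-1\right) = \left(-8\right) \left(-3\right) = 24$)
$B = \frac{1}{8}$ ($B = \frac{1}{11 - 3} = \frac{1}{8} \approx 0.125$)
$- (u{\left(-2 \right)} + B) = - (24 + \frac{1}{8}) = \left(-1\right) \frac{193}{8} = - \frac{193}{8}$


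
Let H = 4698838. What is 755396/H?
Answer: 377698/2349419 ≈ 0.16076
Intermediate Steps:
755396/H = 755396/4698838 = 755396*(1/4698838) = 377698/2349419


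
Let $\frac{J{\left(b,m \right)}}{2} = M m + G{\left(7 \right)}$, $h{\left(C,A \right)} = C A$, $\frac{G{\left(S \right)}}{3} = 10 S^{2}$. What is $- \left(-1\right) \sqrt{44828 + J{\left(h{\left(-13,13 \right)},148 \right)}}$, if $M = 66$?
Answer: $2 \sqrt{16826} \approx 259.43$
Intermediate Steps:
$G{\left(S \right)} = 30 S^{2}$ ($G{\left(S \right)} = 3 \cdot 10 S^{2} = 30 S^{2}$)
$h{\left(C,A \right)} = A C$
$J{\left(b,m \right)} = 2940 + 132 m$ ($J{\left(b,m \right)} = 2 \left(66 m + 30 \cdot 7^{2}\right) = 2 \left(66 m + 30 \cdot 49\right) = 2 \left(66 m + 1470\right) = 2 \left(1470 + 66 m\right) = 2940 + 132 m$)
$- \left(-1\right) \sqrt{44828 + J{\left(h{\left(-13,13 \right)},148 \right)}} = - \left(-1\right) \sqrt{44828 + \left(2940 + 132 \cdot 148\right)} = - \left(-1\right) \sqrt{44828 + \left(2940 + 19536\right)} = - \left(-1\right) \sqrt{44828 + 22476} = - \left(-1\right) \sqrt{67304} = - \left(-1\right) 2 \sqrt{16826} = - \left(-2\right) \sqrt{16826} = 2 \sqrt{16826}$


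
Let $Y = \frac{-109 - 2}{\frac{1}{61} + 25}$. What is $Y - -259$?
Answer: $\frac{388463}{1526} \approx 254.56$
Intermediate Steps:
$Y = - \frac{6771}{1526}$ ($Y = - \frac{111}{\frac{1}{61} + 25} = - \frac{111}{\frac{1526}{61}} = \left(-111\right) \frac{61}{1526} = - \frac{6771}{1526} \approx -4.4371$)
$Y - -259 = - \frac{6771}{1526} - -259 = - \frac{6771}{1526} + 259 = \frac{388463}{1526}$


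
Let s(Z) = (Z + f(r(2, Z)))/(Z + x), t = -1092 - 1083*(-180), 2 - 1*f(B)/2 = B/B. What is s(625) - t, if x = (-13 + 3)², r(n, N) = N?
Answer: -140539173/725 ≈ -1.9385e+5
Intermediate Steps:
f(B) = 2 (f(B) = 4 - 2*B/B = 4 - 2*1 = 4 - 2 = 2)
t = 193848 (t = -1092 + 194940 = 193848)
x = 100 (x = (-10)² = 100)
s(Z) = (2 + Z)/(100 + Z) (s(Z) = (Z + 2)/(Z + 100) = (2 + Z)/(100 + Z))
s(625) - t = (2 + 625)/(100 + 625) - 1*193848 = 627/725 - 193848 = -140539173/725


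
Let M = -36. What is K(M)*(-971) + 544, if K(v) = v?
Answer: 35500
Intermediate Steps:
K(M)*(-971) + 544 = -36*(-971) + 544 = 34956 + 544 = 35500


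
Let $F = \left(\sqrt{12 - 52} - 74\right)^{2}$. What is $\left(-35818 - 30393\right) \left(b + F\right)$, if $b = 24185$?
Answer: $-1961236031 + 19598456 i \sqrt{10} \approx -1.9612 \cdot 10^{9} + 6.1976 \cdot 10^{7} i$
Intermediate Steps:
$F = \left(-74 + 2 i \sqrt{10}\right)^{2}$ ($F = \left(\sqrt{-40} - 74\right)^{2} = \left(2 i \sqrt{10} - 74\right)^{2} = \left(-74 + 2 i \sqrt{10}\right)^{2} \approx 5436.0 - 936.03 i$)
$\left(-35818 - 30393\right) \left(b + F\right) = \left(-35818 - 30393\right) \left(24185 + \left(5436 - 296 i \sqrt{10}\right)\right) = - 66211 \left(29621 - 296 i \sqrt{10}\right) = -1961236031 + 19598456 i \sqrt{10}$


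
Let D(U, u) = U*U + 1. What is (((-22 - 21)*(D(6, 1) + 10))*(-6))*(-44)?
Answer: -533544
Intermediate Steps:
D(U, u) = 1 + U**2 (D(U, u) = U**2 + 1 = 1 + U**2)
(((-22 - 21)*(D(6, 1) + 10))*(-6))*(-44) = (((-22 - 21)*((1 + 6**2) + 10))*(-6))*(-44) = (-43*((1 + 36) + 10)*(-6))*(-44) = (-43*(37 + 10)*(-6))*(-44) = (-43*47*(-6))*(-44) = -2021*(-6)*(-44) = 12126*(-44) = -533544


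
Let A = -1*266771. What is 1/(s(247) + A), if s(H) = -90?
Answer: -1/266861 ≈ -3.7473e-6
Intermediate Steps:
A = -266771
1/(s(247) + A) = 1/(-90 - 266771) = 1/(-266861) = -1/266861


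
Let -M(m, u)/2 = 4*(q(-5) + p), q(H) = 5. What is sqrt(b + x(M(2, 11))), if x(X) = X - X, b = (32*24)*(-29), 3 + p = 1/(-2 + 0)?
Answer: 16*I*sqrt(87) ≈ 149.24*I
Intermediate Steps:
p = -7/2 (p = -3 + 1/(-2 + 0) = -3 + 1/(-2) = -3 - 1/2 = -7/2 ≈ -3.5000)
b = -22272 (b = 768*(-29) = -22272)
M(m, u) = -12 (M(m, u) = -8*(5 - 7/2) = -8*3/2 = -2*6 = -12)
x(X) = 0
sqrt(b + x(M(2, 11))) = sqrt(-22272 + 0) = sqrt(-22272) = 16*I*sqrt(87)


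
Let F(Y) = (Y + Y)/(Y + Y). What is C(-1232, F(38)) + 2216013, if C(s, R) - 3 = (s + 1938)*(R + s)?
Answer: 1346930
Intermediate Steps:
F(Y) = 1 (F(Y) = (2*Y)/((2*Y)) = (2*Y)*(1/(2*Y)) = 1)
C(s, R) = 3 + (1938 + s)*(R + s) (C(s, R) = 3 + (s + 1938)*(R + s) = 3 + (1938 + s)*(R + s))
C(-1232, F(38)) + 2216013 = (3 + (-1232)² + 1938*1 + 1938*(-1232) + 1*(-1232)) + 2216013 = (3 + 1517824 + 1938 - 2387616 - 1232) + 2216013 = -869083 + 2216013 = 1346930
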